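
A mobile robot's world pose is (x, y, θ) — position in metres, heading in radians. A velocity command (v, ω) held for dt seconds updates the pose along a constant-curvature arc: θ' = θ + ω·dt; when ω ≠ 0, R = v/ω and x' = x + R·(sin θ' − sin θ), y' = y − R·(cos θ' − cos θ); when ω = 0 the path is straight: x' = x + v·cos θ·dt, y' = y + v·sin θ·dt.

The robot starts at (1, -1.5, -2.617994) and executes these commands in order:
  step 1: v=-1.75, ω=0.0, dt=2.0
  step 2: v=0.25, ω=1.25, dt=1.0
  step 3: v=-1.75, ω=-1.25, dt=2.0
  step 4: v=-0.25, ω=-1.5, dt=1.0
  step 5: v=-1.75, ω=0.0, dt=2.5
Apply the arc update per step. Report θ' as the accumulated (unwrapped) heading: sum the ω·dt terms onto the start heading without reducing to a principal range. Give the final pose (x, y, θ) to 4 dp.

step 1: θ'=-2.6180 (straight) → pose (4.0311, 0.2500, -2.6180)
step 2: θ'=-1.3680 (R=0.2000) → pose (3.9352, 0.0365, -1.3680)
step 3: θ'=-3.8680 (R=1.4000) → pose (6.2364, 1.3651, -3.8680)
step 4: θ'=-5.3680 (R=0.1667) → pose (6.2578, 1.1389, -5.3680)
step 5: θ'=-5.3680 (straight) → pose (3.5906, -2.3291, -5.3680)

(3.5906, -2.3291, -5.3680)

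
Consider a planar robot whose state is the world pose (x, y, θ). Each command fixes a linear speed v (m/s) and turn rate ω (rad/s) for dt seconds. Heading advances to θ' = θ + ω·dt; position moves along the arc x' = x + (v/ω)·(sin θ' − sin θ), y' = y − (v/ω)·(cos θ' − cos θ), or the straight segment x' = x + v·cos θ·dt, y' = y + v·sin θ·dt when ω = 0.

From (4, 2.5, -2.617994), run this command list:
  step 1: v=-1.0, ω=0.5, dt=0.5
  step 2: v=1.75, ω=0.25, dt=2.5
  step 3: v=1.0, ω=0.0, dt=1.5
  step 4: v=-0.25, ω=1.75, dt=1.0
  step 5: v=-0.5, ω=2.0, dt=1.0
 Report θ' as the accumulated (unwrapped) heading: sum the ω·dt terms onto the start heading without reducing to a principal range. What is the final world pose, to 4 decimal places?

step 1: θ'=-2.3680 (R=-2.0000) → pose (4.3974, 2.8012, -2.3680)
step 2: θ'=-1.7430 (R=7.0000) → pose (2.3920, -1.0071, -1.7430)
step 3: θ'=-1.7430 (straight) → pose (2.1349, -2.4849, -1.7430)
step 4: θ'=0.0070 (R=-0.1429) → pose (1.9932, -2.3176, 0.0070)
step 5: θ'=2.0070 (R=-0.2500) → pose (1.7683, -2.6732, 2.0070)

(1.7683, -2.6732, 2.0070)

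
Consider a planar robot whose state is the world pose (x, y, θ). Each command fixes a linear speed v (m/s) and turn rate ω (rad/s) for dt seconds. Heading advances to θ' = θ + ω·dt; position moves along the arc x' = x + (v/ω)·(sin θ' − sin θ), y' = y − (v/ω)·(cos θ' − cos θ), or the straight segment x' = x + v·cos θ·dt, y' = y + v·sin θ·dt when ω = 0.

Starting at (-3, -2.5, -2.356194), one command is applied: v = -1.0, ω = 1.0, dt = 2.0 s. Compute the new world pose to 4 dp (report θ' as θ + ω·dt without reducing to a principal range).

(-3.3584, -0.8557, -0.3562)

θ' = -2.3562 + 1.0·2.0 = -0.3562
R = v/ω = -1.0/1.0 = -1.0000
x' = -3 + -1.0000·(sin -0.3562 − sin -2.3562) = -3.3584
y' = -2.5 − -1.0000·(cos -0.3562 − cos -2.3562) = -0.8557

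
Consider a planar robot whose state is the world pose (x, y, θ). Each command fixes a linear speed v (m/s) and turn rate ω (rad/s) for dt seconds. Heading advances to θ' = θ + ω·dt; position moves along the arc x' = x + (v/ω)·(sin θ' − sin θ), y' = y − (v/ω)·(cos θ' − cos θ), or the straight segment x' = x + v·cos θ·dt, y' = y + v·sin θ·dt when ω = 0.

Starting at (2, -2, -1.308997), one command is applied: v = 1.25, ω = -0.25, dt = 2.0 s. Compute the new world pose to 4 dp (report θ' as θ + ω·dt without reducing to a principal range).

θ' = -1.3090 + -0.25·2.0 = -1.8090
R = v/ω = 1.25/-0.25 = -5.0000
x' = 2 + -5.0000·(sin -1.8090 − sin -1.3090) = 2.0292
y' = -2 − -5.0000·(cos -1.8090 − cos -1.3090) = -4.4739

(2.0292, -4.4739, -1.8090)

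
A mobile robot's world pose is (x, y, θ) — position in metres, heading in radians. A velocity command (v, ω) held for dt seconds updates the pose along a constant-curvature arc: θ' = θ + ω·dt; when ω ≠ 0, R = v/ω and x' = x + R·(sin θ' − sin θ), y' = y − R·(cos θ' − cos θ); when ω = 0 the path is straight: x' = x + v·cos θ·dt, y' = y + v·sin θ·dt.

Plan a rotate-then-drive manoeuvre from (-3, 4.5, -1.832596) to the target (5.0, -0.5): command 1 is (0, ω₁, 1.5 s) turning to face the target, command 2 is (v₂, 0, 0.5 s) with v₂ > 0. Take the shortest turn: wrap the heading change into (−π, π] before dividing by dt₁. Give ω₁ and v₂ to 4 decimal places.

ω₁ = 0.8493, v₂ = 18.8680

heading to target = atan2(-0.5−4.5, 5−-3) = -0.5586
Δθ = wrap(-0.5586 − -1.8326) = 1.2740; ω₁ = Δθ/dt₁ = 0.8493
distance = √((5−-3)² + (-0.5−4.5)²) = 9.4340; v₂ = distance/dt₂ = 18.8680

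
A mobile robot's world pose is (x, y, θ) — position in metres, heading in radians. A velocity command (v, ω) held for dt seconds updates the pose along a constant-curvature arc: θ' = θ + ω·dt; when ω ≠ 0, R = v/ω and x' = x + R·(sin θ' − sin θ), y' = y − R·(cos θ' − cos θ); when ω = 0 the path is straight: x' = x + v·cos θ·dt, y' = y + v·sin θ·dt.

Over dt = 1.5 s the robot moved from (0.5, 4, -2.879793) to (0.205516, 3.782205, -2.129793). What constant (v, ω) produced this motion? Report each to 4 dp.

v = 0.2500, ω = 0.5000

Δθ = -2.129793 − -2.879793 = 0.750000
ω = Δθ/dt = 0.750000/1.5 = 0.5000
R = Δx/(sin θ' − sin θ) = 0.5000
v = R·ω = 0.5000·0.5000 = 0.2500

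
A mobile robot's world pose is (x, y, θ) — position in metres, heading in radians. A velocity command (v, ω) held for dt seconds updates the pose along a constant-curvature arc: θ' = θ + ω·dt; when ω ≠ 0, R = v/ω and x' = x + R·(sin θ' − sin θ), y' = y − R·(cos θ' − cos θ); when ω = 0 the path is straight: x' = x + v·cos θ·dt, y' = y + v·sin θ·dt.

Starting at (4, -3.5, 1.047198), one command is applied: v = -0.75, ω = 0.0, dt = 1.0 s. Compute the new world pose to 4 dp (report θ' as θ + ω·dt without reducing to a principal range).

θ' = 1.0472 + 0.0·1.0 = 1.0472
ω = 0 → straight: x' = 4 + -0.75·cos(1.0472)·1.0 = 3.6250
y' = -3.5 + -0.75·sin(1.0472)·1.0 = -4.1495

(3.6250, -4.1495, 1.0472)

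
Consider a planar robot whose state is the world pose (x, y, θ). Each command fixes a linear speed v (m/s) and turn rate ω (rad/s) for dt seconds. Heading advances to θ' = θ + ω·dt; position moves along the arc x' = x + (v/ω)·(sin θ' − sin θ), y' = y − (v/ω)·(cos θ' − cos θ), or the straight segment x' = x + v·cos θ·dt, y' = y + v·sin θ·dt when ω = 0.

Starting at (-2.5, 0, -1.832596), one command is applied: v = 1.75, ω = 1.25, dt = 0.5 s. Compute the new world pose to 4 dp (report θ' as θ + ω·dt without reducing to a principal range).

θ' = -1.8326 + 1.25·0.5 = -1.2076
R = v/ω = 1.75/1.25 = 1.4000
x' = -2.5 + 1.4000·(sin -1.2076 − sin -1.8326) = -2.4564
y' = 0 − 1.4000·(cos -1.2076 − cos -1.8326) = -0.8597

(-2.4564, -0.8597, -1.2076)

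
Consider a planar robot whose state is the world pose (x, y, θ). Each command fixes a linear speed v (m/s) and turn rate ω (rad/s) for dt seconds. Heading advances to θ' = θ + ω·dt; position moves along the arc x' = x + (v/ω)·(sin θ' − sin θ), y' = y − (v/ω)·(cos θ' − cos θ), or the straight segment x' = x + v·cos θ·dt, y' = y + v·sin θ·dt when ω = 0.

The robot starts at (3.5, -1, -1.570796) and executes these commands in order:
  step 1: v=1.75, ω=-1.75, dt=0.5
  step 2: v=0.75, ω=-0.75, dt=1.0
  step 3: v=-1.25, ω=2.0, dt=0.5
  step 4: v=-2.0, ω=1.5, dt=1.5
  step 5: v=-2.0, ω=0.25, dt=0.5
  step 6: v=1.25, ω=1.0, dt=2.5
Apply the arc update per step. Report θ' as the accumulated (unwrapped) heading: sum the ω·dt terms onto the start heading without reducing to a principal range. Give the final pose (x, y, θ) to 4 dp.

step 1: θ'=-2.4458 (R=-1.0000) → pose (3.1410, -1.7675, -2.4458)
step 2: θ'=-3.1958 (R=-1.0000) → pose (2.4458, -1.9985, -3.1958)
step 3: θ'=-2.1958 (R=-0.6250) → pose (2.9865, -1.7401, -2.1958)
step 4: θ'=0.0542 (R=-1.3333) → pose (1.8330, 0.3714, 0.0542)
step 5: θ'=0.1792 (R=-8.0000) → pose (0.8405, 0.2550, 0.1792)
step 6: θ'=2.6792 (R=1.2500) → pose (1.1753, 2.6037, 2.6792)

(1.1753, 2.6037, 2.6792)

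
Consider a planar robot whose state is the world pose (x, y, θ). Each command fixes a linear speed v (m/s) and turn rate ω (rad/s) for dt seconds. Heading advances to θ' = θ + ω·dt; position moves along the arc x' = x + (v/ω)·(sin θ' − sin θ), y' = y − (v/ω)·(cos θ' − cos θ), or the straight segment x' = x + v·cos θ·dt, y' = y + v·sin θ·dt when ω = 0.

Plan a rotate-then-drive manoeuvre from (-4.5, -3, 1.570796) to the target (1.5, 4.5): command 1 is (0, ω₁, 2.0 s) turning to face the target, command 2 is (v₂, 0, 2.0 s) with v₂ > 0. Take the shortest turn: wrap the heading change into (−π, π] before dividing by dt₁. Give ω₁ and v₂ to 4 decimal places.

heading to target = atan2(4.5−-3, 1.5−-4.5) = 0.8961
Δθ = wrap(0.8961 − 1.5708) = -0.6747; ω₁ = Δθ/dt₁ = -0.3374
distance = √((1.5−-4.5)² + (4.5−-3)²) = 9.6047; v₂ = distance/dt₂ = 4.8023

ω₁ = -0.3374, v₂ = 4.8023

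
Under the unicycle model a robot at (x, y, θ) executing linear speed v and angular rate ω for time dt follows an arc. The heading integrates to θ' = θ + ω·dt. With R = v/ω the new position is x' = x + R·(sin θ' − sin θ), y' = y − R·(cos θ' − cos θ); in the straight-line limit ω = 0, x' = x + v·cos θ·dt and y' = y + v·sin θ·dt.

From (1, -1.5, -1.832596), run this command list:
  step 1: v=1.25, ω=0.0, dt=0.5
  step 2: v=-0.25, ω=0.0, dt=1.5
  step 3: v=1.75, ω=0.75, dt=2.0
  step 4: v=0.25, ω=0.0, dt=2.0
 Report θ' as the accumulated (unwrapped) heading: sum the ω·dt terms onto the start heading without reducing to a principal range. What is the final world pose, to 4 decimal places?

step 1: θ'=-1.8326 (straight) → pose (0.8382, -2.1037, -1.8326)
step 2: θ'=-1.8326 (straight) → pose (0.9353, -1.7415, -1.8326)
step 3: θ'=-0.3326 (R=2.3333) → pose (2.4273, -4.5509, -0.3326)
step 4: θ'=-0.3326 (straight) → pose (2.8999, -4.7141, -0.3326)

(2.8999, -4.7141, -0.3326)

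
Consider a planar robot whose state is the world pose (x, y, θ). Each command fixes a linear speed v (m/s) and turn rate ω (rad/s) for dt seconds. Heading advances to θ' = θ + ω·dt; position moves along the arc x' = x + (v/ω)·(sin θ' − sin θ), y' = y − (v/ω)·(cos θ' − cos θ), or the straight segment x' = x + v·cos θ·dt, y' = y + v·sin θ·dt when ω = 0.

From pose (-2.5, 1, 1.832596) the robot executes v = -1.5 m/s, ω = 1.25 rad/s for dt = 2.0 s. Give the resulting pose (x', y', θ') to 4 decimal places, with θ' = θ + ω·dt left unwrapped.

(-0.2264, 0.8657, 4.3326)

θ' = 1.8326 + 1.25·2.0 = 4.3326
R = v/ω = -1.5/1.25 = -1.2000
x' = -2.5 + -1.2000·(sin 4.3326 − sin 1.8326) = -0.2264
y' = 1 − -1.2000·(cos 4.3326 − cos 1.8326) = 0.8657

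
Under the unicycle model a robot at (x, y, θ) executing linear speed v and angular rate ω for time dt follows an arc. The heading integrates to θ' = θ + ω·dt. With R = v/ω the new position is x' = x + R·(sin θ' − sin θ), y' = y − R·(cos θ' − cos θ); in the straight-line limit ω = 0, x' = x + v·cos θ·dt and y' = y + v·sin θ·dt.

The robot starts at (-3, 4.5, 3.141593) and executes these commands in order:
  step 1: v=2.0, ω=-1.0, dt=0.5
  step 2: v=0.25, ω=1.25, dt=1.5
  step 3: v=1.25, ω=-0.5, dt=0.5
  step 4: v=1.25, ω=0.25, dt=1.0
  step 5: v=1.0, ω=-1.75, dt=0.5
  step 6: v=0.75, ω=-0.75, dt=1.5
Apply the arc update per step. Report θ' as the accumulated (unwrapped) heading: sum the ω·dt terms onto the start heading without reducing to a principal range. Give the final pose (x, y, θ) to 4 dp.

(-6.1917, 2.5098, 2.5166)

step 1: θ'=2.6416 (R=-2.0000) → pose (-3.9589, 4.7448, 2.6416)
step 2: θ'=4.5166 (R=0.2000) → pose (-4.2509, 4.6082, 4.5166)
step 3: θ'=4.2666 (R=-2.5000) → pose (-4.4475, 4.0167, 4.2666)
step 4: θ'=4.5166 (R=5.0000) → pose (-4.8406, 2.8335, 4.5166)
step 5: θ'=3.6416 (R=-0.5714) → pose (-5.1272, 2.4432, 3.6416)
step 6: θ'=2.5166 (R=-1.0000) → pose (-6.1917, 2.5098, 2.5166)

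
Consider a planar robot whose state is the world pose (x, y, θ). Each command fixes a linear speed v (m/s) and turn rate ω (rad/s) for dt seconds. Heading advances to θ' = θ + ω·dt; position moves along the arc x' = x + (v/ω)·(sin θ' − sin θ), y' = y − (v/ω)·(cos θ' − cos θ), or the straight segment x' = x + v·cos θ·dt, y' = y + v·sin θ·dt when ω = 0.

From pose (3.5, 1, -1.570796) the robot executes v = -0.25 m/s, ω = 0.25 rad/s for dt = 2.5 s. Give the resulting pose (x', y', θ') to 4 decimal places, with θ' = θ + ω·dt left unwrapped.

(3.3110, 1.5851, -0.9458)

θ' = -1.5708 + 0.25·2.5 = -0.9458
R = v/ω = -0.25/0.25 = -1.0000
x' = 3.5 + -1.0000·(sin -0.9458 − sin -1.5708) = 3.3110
y' = 1 − -1.0000·(cos -0.9458 − cos -1.5708) = 1.5851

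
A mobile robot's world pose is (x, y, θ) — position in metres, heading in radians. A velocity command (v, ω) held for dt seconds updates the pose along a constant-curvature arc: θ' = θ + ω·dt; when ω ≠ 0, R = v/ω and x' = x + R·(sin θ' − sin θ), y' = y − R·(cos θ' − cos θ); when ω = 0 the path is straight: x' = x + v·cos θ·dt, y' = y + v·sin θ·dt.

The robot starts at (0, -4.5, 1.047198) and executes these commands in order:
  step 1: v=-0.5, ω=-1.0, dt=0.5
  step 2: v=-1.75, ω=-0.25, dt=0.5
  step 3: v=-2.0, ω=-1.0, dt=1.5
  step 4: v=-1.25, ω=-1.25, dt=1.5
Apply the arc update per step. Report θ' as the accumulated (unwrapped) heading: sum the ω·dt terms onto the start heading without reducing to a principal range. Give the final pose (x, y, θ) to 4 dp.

(-2.8347, -2.7511, -2.9528)

step 1: θ'=0.5472 (R=0.5000) → pose (-0.1729, -4.6770, 0.5472)
step 2: θ'=0.4222 (R=7.0000) → pose (-0.9466, -5.0844, 0.4222)
step 3: θ'=-1.0778 (R=2.0000) → pose (-3.5279, -4.2066, -1.0778)
step 4: θ'=-2.9528 (R=1.0000) → pose (-2.8347, -2.7511, -2.9528)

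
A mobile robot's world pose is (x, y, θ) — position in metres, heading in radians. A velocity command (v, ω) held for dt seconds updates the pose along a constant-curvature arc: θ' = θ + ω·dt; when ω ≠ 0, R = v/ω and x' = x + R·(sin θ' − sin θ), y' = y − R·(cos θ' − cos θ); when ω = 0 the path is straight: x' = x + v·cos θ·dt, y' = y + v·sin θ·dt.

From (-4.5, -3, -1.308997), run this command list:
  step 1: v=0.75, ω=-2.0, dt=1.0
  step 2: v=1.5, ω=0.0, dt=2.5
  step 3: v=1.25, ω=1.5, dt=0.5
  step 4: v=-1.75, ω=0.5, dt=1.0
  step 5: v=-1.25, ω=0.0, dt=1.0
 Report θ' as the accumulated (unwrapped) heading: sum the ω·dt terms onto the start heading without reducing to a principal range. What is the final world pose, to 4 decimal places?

(-7.4679, -0.5828, -2.0590)

step 1: θ'=-3.3090 (R=-0.3750) → pose (-4.9247, -3.4668, -3.3090)
step 2: θ'=-3.3090 (straight) → pose (-8.6223, -2.8420, -3.3090)
step 3: θ'=-2.5590 (R=0.8333) → pose (-9.2196, -2.9678, -2.5590)
step 4: θ'=-2.0590 (R=-3.5000) → pose (-8.0542, -1.6868, -2.0590)
step 5: θ'=-2.0590 (straight) → pose (-7.4679, -0.5828, -2.0590)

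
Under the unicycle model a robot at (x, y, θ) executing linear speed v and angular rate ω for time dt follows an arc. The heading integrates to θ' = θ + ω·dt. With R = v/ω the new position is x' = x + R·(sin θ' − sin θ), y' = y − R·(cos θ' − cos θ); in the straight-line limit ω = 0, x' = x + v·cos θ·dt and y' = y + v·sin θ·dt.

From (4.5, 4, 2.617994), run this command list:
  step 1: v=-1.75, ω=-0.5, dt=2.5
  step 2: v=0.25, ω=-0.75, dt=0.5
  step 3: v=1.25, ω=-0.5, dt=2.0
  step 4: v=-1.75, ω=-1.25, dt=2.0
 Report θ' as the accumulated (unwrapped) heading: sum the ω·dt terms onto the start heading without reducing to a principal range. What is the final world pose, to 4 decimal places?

step 1: θ'=1.3680 (R=3.5000) → pose (6.1783, 0.2640, 1.3680)
step 2: θ'=0.9930 (R=-0.3333) → pose (6.2256, 0.3789, 0.9930)
step 3: θ'=-0.0070 (R=-2.5000) → pose (8.3372, 1.5134, -0.0070)
step 4: θ'=-2.5070 (R=1.4000) → pose (7.5171, 4.0408, -2.5070)

(7.5171, 4.0408, -2.5070)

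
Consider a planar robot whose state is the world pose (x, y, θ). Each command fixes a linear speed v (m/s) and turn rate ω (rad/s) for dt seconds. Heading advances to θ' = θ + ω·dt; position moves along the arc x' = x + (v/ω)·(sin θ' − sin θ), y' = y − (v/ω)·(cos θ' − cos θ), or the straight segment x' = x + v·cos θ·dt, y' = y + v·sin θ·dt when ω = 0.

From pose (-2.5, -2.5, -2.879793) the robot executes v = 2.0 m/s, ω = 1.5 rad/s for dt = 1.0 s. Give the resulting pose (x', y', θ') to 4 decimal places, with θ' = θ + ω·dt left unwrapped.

(-3.4640, -4.0410, -1.3798)

θ' = -2.8798 + 1.5·1.0 = -1.3798
R = v/ω = 2.0/1.5 = 1.3333
x' = -2.5 + 1.3333·(sin -1.3798 − sin -2.8798) = -3.4640
y' = -2.5 − 1.3333·(cos -1.3798 − cos -2.8798) = -4.0410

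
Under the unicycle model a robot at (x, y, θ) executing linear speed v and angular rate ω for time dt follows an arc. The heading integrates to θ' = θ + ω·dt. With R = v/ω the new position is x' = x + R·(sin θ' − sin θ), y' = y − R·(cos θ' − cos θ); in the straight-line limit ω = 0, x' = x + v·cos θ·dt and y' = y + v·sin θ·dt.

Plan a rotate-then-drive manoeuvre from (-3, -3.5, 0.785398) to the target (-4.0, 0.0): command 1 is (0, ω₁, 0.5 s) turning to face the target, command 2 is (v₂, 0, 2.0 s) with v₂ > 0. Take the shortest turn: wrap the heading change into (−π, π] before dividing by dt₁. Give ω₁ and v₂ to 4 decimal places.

heading to target = atan2(0−-3.5, -4−-3) = 1.8491
Δθ = wrap(1.8491 − 0.7854) = 1.0637; ω₁ = Δθ/dt₁ = 2.1274
distance = √((-4−-3)² + (0−-3.5)²) = 3.6401; v₂ = distance/dt₂ = 1.8200

ω₁ = 2.1274, v₂ = 1.8200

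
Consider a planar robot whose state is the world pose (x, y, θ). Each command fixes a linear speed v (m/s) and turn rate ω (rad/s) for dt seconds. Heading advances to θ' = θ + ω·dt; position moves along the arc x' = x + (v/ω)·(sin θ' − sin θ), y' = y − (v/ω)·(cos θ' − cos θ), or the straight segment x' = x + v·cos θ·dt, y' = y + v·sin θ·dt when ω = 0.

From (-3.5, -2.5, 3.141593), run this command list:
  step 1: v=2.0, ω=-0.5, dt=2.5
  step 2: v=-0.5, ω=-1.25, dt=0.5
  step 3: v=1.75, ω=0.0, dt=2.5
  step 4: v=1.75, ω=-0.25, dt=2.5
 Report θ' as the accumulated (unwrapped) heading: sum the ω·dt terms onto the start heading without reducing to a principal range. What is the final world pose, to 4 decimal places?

(-3.4941, 7.6782, 0.6416)

step 1: θ'=1.8916 (R=-4.0000) → pose (-7.2959, 0.2387, 1.8916)
step 2: θ'=1.2666 (R=0.4000) → pose (-7.2939, -0.0072, 1.2666)
step 3: θ'=1.2666 (straight) → pose (-5.9834, 4.1669, 1.2666)
step 4: θ'=0.6416 (R=-7.0000) → pose (-3.4941, 7.6782, 0.6416)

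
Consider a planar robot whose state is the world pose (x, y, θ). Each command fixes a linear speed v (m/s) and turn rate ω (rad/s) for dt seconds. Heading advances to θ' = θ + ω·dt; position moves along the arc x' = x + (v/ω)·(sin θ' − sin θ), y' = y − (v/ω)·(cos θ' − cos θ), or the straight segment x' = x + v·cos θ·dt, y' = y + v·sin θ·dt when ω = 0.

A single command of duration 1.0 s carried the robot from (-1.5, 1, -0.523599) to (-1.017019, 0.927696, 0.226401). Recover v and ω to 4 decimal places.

Δθ = 0.226401 − -0.523599 = 0.750000
ω = Δθ/dt = 0.750000/1.0 = 0.7500
R = Δx/(sin θ' − sin θ) = 0.6667
v = R·ω = 0.6667·0.7500 = 0.5000

v = 0.5000, ω = 0.7500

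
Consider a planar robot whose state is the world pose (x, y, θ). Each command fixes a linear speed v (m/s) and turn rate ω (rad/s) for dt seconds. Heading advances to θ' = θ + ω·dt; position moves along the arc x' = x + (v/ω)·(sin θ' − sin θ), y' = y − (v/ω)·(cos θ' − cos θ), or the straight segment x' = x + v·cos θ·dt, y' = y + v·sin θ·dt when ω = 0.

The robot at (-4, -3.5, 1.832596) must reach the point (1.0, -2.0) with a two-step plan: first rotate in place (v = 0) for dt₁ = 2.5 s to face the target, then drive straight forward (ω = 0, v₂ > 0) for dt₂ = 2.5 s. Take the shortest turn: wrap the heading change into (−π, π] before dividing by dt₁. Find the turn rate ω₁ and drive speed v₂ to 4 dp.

heading to target = atan2(-2−-3.5, 1−-4) = 0.2915
Δθ = wrap(0.2915 − 1.8326) = -1.5411; ω₁ = Δθ/dt₁ = -0.6165
distance = √((1−-4)² + (-2−-3.5)²) = 5.2202; v₂ = distance/dt₂ = 2.0881

ω₁ = -0.6165, v₂ = 2.0881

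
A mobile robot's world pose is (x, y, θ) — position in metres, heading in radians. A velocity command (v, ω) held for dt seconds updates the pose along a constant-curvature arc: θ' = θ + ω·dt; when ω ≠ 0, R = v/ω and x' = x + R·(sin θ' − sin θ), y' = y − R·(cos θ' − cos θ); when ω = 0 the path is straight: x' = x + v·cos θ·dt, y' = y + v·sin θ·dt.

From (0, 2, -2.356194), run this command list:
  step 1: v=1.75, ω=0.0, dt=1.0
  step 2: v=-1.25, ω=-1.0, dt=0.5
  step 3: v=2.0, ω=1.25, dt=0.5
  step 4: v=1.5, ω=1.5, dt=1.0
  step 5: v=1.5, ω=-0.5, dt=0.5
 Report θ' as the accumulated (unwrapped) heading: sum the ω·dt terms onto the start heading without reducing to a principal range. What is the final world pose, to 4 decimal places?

step 1: θ'=-2.3562 (straight) → pose (-1.2374, 0.7626, -2.3562)
step 2: θ'=-2.8562 (R=1.2500) → pose (-0.7055, 1.0781, -2.8562)
step 3: θ'=-2.2312 (R=1.6000) → pose (-1.5186, 0.5243, -2.2312)
step 4: θ'=-0.7312 (R=1.0000) → pose (-1.3966, -0.8335, -0.7312)
step 5: θ'=-0.9812 (R=-3.0000) → pose (-0.9064, -1.3985, -0.9812)

(-0.9064, -1.3985, -0.9812)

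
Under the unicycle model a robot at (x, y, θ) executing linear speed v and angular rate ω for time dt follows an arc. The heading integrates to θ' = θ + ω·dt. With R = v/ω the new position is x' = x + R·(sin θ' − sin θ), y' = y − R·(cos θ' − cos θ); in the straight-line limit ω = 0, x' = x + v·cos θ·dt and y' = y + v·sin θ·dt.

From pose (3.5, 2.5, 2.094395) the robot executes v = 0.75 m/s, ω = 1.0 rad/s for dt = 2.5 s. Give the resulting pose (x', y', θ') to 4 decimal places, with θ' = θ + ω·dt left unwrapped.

θ' = 2.0944 + 1.0·2.5 = 4.5944
R = v/ω = 0.75/1.0 = 0.7500
x' = 3.5 + 0.7500·(sin 4.5944 − sin 2.0944) = 2.1057
y' = 2.5 − 0.7500·(cos 4.5944 − cos 2.0944) = 2.2133

(2.1057, 2.2133, 4.5944)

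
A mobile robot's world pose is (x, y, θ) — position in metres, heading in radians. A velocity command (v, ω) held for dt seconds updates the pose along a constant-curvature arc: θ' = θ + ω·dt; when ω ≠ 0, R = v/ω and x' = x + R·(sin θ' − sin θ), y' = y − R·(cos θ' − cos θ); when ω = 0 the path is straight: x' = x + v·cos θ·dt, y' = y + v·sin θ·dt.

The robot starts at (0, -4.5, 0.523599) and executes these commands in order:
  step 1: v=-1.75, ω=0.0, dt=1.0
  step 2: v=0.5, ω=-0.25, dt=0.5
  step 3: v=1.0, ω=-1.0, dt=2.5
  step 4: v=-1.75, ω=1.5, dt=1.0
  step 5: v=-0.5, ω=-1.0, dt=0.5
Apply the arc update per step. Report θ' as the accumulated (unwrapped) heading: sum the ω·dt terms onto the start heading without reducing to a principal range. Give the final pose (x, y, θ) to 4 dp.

step 1: θ'=0.5236 (straight) → pose (-1.5155, -5.3750, 0.5236)
step 2: θ'=0.3986 (R=-2.0000) → pose (-1.2918, -5.2638, 0.3986)
step 3: θ'=-2.1014 (R=-1.0000) → pose (-0.0412, -6.6915, -2.1014)
step 4: θ'=-0.6014 (R=-1.1667) → pose (-0.3873, -5.1391, -0.6014)
step 5: θ'=-1.1014 (R=0.5000) → pose (-0.5503, -4.9530, -1.1014)

(-0.5503, -4.9530, -1.1014)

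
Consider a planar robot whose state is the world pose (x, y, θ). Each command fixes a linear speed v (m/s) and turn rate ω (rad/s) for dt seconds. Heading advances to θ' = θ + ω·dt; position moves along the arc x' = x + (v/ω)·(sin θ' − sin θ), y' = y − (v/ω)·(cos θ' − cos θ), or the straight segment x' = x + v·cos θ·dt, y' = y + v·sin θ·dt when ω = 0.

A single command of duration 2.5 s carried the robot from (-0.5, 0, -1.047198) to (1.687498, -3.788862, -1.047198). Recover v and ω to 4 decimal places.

Δθ = -1.047198 − -1.047198 = 0.000000
ω = Δθ/dt = 0.000000/2.5 = 0.0000
ω = 0 → v = (Δx·cos θ + Δy·sin θ)/dt = 1.7500

v = 1.7500, ω = 0.0000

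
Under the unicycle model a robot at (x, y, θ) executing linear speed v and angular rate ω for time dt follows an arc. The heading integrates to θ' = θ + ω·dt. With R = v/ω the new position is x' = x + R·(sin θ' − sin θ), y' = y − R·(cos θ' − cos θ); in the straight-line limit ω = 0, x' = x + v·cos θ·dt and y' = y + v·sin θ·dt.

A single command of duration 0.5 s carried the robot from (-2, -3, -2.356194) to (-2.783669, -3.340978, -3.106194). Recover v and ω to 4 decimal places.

Δθ = -3.106194 − -2.356194 = -0.750000
ω = Δθ/dt = -0.750000/0.5 = -1.5000
R = Δx/(sin θ' − sin θ) = -1.1667
v = R·ω = -1.1667·-1.5000 = 1.7500

v = 1.7500, ω = -1.5000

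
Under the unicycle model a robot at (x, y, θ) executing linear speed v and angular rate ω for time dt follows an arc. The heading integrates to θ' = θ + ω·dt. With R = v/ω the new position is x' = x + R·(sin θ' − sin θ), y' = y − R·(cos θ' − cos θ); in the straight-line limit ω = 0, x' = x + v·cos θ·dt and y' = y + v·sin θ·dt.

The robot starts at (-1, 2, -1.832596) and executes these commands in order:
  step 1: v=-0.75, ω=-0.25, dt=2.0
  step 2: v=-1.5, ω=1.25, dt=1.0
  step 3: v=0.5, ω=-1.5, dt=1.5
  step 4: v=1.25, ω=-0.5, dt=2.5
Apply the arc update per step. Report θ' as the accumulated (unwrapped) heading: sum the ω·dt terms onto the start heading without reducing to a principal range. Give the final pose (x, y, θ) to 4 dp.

step 1: θ'=-2.3326 (R=3.0000) → pose (-0.2730, 3.2942, -2.3326)
step 2: θ'=-1.0826 (R=-1.2000) → pose (-0.0815, 4.6853, -1.0826)
step 3: θ'=-3.3326 (R=-0.3333) → pose (-0.4392, 4.2017, -3.3326)
step 4: θ'=-4.5826 (R=-2.5000) → pose (-2.4435, 6.3327, -4.5826)

(-2.4435, 6.3327, -4.5826)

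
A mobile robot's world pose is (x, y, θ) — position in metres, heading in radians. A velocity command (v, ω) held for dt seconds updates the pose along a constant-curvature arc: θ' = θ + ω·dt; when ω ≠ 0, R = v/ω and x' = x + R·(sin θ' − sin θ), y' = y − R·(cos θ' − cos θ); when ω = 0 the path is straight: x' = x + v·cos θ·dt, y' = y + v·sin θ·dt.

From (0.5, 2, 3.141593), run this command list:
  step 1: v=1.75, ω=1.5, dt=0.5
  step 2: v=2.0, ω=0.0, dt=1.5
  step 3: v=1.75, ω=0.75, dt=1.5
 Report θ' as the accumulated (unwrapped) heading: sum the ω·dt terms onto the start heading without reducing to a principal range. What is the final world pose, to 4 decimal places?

(-3.1260, -2.7641, 5.0166)

step 1: θ'=3.8916 (R=1.1667) → pose (-0.2952, 1.6870, 3.8916)
step 2: θ'=3.8916 (straight) → pose (-2.4903, -0.3579, 3.8916)
step 3: θ'=5.0166 (R=2.3333) → pose (-3.1260, -2.7641, 5.0166)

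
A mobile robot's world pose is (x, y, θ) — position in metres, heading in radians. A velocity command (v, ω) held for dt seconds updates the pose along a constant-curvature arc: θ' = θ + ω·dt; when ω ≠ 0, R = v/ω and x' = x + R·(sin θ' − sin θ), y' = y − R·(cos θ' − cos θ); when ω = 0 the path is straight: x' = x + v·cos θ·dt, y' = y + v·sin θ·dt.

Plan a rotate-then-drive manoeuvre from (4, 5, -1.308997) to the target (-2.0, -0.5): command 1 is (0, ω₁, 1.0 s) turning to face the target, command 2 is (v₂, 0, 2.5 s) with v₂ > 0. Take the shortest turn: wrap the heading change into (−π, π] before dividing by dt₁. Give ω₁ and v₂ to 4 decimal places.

ω₁ = -1.0906, v₂ = 3.2558

heading to target = atan2(-0.5−5, -2−4) = -2.3996
Δθ = wrap(-2.3996 − -1.3090) = -1.0906; ω₁ = Δθ/dt₁ = -1.0906
distance = √((-2−4)² + (-0.5−5)²) = 8.1394; v₂ = distance/dt₂ = 3.2558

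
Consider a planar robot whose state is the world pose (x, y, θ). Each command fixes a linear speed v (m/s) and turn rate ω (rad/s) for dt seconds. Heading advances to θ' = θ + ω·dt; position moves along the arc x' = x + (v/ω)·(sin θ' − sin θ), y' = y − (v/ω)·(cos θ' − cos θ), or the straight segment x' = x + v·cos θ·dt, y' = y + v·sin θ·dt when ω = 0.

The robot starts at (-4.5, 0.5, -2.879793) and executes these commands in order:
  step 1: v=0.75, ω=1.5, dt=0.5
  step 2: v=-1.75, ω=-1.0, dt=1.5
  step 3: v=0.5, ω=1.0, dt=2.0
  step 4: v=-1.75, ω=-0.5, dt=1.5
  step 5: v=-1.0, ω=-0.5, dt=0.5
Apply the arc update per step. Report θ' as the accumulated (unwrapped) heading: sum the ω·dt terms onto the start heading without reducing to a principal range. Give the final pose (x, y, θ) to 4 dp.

(-1.7446, 3.1103, -2.6298)

step 1: θ'=-2.1298 (R=0.5000) → pose (-4.7945, 0.2822, -2.1298)
step 2: θ'=-3.6298 (R=1.7500) → pose (-2.4900, 0.8997, -3.6298)
step 3: θ'=-1.6298 (R=0.5000) → pose (-3.2237, 0.4876, -1.6298)
step 4: θ'=-2.3798 (R=3.5000) → pose (-2.1456, 2.8138, -2.3798)
step 5: θ'=-2.6298 (R=2.0000) → pose (-1.7446, 3.1103, -2.6298)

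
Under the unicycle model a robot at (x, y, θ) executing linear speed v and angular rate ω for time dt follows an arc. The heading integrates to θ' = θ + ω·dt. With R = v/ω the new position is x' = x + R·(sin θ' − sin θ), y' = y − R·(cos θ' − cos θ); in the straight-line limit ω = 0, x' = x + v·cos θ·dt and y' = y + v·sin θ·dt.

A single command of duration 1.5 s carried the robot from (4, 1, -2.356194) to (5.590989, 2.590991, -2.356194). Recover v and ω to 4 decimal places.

v = -1.5000, ω = 0.0000

Δθ = -2.356194 − -2.356194 = 0.000000
ω = Δθ/dt = 0.000000/1.5 = 0.0000
ω = 0 → v = (Δx·cos θ + Δy·sin θ)/dt = -1.5000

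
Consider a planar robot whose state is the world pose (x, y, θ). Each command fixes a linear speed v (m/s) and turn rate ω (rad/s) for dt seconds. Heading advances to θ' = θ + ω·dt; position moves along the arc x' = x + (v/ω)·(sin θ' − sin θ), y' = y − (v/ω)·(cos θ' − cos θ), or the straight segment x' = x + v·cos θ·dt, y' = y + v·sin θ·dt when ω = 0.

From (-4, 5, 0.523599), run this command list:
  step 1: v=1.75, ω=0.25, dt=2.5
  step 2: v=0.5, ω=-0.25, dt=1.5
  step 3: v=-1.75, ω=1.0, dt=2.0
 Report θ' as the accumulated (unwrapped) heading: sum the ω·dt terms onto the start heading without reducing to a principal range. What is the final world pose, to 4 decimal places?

step 1: θ'=1.1486 (R=7.0000) → pose (-1.1147, 8.1938, 1.1486)
step 2: θ'=0.7736 (R=-2.0000) → pose (-0.6877, 8.8051, 0.7736)
step 3: θ'=2.7736 (R=-1.7500) → pose (-0.0945, 5.9203, 2.7736)

(-0.0945, 5.9203, 2.7736)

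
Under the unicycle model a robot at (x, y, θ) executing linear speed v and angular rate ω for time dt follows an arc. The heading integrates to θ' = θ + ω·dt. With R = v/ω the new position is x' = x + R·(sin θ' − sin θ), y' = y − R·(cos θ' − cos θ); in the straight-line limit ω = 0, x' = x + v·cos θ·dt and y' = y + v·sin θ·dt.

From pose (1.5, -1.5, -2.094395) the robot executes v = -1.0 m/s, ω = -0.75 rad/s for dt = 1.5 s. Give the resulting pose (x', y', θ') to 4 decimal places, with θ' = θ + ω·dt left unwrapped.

θ' = -2.0944 + -0.75·1.5 = -3.2194
R = v/ω = -1.0/-0.75 = 1.3333
x' = 1.5 + 1.3333·(sin -3.2194 − sin -2.0944) = 2.7583
y' = -1.5 − 1.3333·(cos -3.2194 − cos -2.0944) = -0.8374

(2.7583, -0.8374, -3.2194)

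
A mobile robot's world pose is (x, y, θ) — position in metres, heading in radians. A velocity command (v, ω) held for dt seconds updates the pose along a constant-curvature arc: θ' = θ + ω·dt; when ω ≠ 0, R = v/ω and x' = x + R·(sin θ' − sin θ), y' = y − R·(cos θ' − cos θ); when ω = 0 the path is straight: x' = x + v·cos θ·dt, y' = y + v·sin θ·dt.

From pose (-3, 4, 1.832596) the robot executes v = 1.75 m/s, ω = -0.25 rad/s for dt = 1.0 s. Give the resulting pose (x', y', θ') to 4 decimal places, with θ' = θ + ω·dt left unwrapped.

θ' = 1.8326 + -0.25·1.0 = 1.5826
R = v/ω = 1.75/-0.25 = -7.0000
x' = -3 + -7.0000·(sin 1.5826 − sin 1.8326) = -3.2380
y' = 4 − -7.0000·(cos 1.5826 − cos 1.8326) = 5.7291

(-3.2380, 5.7291, 1.5826)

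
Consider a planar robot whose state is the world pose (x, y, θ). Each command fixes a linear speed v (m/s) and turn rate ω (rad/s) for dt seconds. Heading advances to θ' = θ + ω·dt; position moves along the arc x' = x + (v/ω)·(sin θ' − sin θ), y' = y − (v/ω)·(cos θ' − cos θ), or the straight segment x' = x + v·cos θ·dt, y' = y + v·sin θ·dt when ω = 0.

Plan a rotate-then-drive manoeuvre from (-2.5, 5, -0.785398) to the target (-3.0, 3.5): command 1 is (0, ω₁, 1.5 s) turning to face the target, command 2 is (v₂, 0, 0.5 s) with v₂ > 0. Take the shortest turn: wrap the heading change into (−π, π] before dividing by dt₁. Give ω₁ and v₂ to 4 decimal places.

heading to target = atan2(3.5−5, -3−-2.5) = -1.8925
Δθ = wrap(-1.8925 − -0.7854) = -1.1071; ω₁ = Δθ/dt₁ = -0.7381
distance = √((-3−-2.5)² + (3.5−5)²) = 1.5811; v₂ = distance/dt₂ = 3.1623

ω₁ = -0.7381, v₂ = 3.1623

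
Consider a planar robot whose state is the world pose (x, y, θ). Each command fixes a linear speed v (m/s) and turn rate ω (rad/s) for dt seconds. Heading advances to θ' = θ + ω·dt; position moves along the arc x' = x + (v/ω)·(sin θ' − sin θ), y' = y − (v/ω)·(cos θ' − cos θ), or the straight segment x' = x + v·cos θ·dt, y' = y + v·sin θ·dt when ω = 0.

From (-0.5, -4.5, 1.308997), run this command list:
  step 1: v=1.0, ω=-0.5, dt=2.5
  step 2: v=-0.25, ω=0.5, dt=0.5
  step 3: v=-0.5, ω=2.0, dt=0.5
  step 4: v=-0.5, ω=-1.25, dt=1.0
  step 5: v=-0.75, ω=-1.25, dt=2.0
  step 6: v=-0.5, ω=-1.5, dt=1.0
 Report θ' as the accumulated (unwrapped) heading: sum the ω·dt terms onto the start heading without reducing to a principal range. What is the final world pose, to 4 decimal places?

(0.6948, -2.4780, -3.9410)

step 1: θ'=0.0590 (R=-2.0000) → pose (1.3139, -3.0211, 0.0590)
step 2: θ'=0.3090 (R=-0.5000) → pose (1.1914, -3.0439, 0.3090)
step 3: θ'=1.3090 (R=-0.2500) → pose (1.0259, -3.2174, 1.3090)
step 4: θ'=0.0590 (R=0.4000) → pose (0.6631, -3.5132, 0.0590)
step 5: θ'=-2.4410 (R=0.6000) → pose (0.2409, -2.4555, -2.4410)
step 6: θ'=-3.9410 (R=0.3333) → pose (0.6948, -2.4780, -3.9410)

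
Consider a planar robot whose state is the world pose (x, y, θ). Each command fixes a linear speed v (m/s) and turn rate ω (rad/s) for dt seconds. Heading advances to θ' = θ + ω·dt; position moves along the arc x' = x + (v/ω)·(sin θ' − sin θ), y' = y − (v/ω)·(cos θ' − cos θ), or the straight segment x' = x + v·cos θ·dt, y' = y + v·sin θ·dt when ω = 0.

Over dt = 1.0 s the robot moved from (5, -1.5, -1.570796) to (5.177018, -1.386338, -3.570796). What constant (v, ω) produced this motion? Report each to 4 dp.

v = -0.2500, ω = -2.0000

Δθ = -3.570796 − -1.570796 = -2.000000
ω = Δθ/dt = -2.000000/1.0 = -2.0000
R = Δx/(sin θ' − sin θ) = 0.1250
v = R·ω = 0.1250·-2.0000 = -0.2500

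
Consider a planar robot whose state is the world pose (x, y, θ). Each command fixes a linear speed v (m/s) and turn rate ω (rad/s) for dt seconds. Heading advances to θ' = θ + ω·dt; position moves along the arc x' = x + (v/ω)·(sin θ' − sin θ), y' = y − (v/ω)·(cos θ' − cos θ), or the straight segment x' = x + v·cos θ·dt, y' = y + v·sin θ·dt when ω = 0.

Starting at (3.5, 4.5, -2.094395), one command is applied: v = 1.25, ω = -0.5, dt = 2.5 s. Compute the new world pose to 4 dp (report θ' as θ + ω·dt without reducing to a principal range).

(0.8314, 3.3012, -3.3444)

θ' = -2.0944 + -0.5·2.5 = -3.3444
R = v/ω = 1.25/-0.5 = -2.5000
x' = 3.5 + -2.5000·(sin -3.3444 − sin -2.0944) = 0.8314
y' = 4.5 − -2.5000·(cos -3.3444 − cos -2.0944) = 3.3012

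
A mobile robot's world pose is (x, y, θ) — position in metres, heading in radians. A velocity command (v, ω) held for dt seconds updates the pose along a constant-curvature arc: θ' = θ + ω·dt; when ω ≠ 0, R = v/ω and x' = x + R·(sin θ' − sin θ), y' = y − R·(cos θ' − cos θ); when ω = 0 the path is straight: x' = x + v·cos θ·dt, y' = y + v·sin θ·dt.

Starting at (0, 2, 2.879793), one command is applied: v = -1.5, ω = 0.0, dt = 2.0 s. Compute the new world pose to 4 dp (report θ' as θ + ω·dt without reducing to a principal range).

(2.8978, 1.2235, 2.8798)

θ' = 2.8798 + 0.0·2.0 = 2.8798
ω = 0 → straight: x' = 0 + -1.5·cos(2.8798)·2.0 = 2.8978
y' = 2 + -1.5·sin(2.8798)·2.0 = 1.2235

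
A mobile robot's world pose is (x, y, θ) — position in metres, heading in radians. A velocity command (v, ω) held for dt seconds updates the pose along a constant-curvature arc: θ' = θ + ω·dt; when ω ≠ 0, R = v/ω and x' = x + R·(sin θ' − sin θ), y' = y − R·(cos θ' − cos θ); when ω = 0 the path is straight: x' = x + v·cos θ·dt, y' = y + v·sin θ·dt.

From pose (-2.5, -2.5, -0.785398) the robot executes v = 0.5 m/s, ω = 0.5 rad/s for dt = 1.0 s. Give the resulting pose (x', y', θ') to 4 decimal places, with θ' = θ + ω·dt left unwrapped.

(-2.0744, -2.7524, -0.2854)

θ' = -0.7854 + 0.5·1.0 = -0.2854
R = v/ω = 0.5/0.5 = 1.0000
x' = -2.5 + 1.0000·(sin -0.2854 − sin -0.7854) = -2.0744
y' = -2.5 − 1.0000·(cos -0.2854 − cos -0.7854) = -2.7524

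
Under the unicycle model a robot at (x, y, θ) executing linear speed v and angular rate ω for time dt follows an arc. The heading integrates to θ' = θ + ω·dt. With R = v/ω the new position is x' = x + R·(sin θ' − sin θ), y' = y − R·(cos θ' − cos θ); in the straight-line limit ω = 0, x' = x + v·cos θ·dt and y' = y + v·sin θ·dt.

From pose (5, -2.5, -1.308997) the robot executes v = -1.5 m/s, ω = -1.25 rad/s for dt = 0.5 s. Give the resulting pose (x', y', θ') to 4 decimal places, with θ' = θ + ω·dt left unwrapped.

θ' = -1.3090 + -1.25·0.5 = -1.9340
R = v/ω = -1.5/-1.25 = 1.2000
x' = 5 + 1.2000·(sin -1.9340 − sin -1.3090) = 5.0374
y' = -2.5 − 1.2000·(cos -1.9340 − cos -1.3090) = -1.7631

(5.0374, -1.7631, -1.9340)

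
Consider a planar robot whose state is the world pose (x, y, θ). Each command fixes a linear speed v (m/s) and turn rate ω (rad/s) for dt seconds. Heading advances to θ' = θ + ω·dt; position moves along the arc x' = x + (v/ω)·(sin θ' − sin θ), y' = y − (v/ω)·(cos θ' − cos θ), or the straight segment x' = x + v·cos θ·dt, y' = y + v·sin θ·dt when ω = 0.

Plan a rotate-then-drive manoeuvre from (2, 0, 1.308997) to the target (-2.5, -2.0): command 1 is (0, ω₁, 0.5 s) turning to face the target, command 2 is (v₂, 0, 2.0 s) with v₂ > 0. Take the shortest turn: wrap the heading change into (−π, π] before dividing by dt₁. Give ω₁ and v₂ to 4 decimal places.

ω₁ = 4.5016, v₂ = 2.4622

heading to target = atan2(-2−0, -2.5−2) = -2.7234
Δθ = wrap(-2.7234 − 1.3090) = 2.2508; ω₁ = Δθ/dt₁ = 4.5016
distance = √((-2.5−2)² + (-2−0)²) = 4.9244; v₂ = distance/dt₂ = 2.4622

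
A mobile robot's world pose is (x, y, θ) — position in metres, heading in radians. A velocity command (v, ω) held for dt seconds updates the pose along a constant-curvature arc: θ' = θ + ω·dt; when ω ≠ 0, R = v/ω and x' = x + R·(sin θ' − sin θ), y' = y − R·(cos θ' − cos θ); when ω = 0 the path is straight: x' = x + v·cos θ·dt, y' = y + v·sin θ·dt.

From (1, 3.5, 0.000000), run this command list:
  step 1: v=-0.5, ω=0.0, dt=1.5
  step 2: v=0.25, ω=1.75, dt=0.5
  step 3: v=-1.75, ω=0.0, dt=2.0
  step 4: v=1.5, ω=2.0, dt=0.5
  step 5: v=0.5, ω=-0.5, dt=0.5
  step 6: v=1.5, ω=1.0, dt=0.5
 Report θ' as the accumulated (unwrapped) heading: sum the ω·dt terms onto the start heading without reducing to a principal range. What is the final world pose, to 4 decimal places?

step 1: θ'=0.0000 (straight) → pose (0.2500, 3.5000, 0.0000)
step 2: θ'=0.8750 (R=0.1429) → pose (0.3596, 3.5513, 0.8750)
step 3: θ'=0.8750 (straight) → pose (-1.8838, 0.8649, 0.8750)
step 4: θ'=1.8750 (R=0.7500) → pose (-1.7439, 1.5703, 1.8750)
step 5: θ'=1.6250 (R=-1.0000) → pose (-1.7884, 1.8156, 1.6250)
step 6: θ'=2.1250 (R=1.5000) → pose (-2.0107, 2.5238, 2.1250)

(-2.0107, 2.5238, 2.1250)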